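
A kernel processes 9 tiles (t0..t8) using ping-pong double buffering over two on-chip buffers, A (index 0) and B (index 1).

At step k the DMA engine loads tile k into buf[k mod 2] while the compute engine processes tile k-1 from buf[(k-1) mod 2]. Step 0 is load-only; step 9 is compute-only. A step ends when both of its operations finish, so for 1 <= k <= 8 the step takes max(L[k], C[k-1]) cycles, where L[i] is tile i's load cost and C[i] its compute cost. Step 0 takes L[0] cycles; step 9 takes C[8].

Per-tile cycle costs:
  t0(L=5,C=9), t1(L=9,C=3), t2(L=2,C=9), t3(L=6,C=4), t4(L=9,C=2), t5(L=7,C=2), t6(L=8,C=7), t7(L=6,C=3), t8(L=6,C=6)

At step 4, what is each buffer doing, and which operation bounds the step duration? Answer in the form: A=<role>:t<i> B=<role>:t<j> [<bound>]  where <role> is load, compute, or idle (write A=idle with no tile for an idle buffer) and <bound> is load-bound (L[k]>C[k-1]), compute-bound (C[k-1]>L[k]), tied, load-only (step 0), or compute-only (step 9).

step 4: A=load:t4 B=compute:t3 [load-bound]

k=0 load=t0/5c comp=- wait=5 total=5
k=1 load=t1/9c comp=t0/9c wait=9 total=14
k=2 load=t2/2c comp=t1/3c wait=3 total=17
k=3 load=t3/6c comp=t2/9c wait=9 total=26
k=4 load=t4/9c comp=t3/4c wait=9 total=35
k=5 load=t5/7c comp=t4/2c wait=7 total=42
k=6 load=t6/8c comp=t5/2c wait=8 total=50
k=7 load=t7/6c comp=t6/7c wait=7 total=57
k=8 load=t8/6c comp=t7/3c wait=6 total=63
k=9 load=- comp=t8/6c wait=6 total=69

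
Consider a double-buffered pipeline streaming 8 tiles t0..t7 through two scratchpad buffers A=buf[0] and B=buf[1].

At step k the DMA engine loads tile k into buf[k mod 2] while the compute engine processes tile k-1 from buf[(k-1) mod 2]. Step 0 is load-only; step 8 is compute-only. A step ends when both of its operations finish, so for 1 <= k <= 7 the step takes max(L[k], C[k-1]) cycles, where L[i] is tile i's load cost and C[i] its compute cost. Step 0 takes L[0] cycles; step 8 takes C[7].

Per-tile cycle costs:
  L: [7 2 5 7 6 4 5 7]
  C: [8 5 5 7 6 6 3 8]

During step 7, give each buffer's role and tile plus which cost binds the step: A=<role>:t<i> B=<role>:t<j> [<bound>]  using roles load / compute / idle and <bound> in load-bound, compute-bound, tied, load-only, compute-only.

step 7: A=compute:t6 B=load:t7 [load-bound]

step 0: L[0]=7 → dur=7, Σ=7 | A=load:t0 B=idle [load-only]
step 1: L[1]=2 C[0]=8 → dur=8, Σ=15 | A=compute:t0 B=load:t1 [compute-bound]
step 2: L[2]=5 C[1]=5 → dur=5, Σ=20 | A=load:t2 B=compute:t1 [tied]
step 3: L[3]=7 C[2]=5 → dur=7, Σ=27 | A=compute:t2 B=load:t3 [load-bound]
step 4: L[4]=6 C[3]=7 → dur=7, Σ=34 | A=load:t4 B=compute:t3 [compute-bound]
step 5: L[5]=4 C[4]=6 → dur=6, Σ=40 | A=compute:t4 B=load:t5 [compute-bound]
step 6: L[6]=5 C[5]=6 → dur=6, Σ=46 | A=load:t6 B=compute:t5 [compute-bound]
step 7: L[7]=7 C[6]=3 → dur=7, Σ=53 | A=compute:t6 B=load:t7 [load-bound]
step 8: C[7]=8 → dur=8, Σ=61 | A=idle B=compute:t7 [compute-only]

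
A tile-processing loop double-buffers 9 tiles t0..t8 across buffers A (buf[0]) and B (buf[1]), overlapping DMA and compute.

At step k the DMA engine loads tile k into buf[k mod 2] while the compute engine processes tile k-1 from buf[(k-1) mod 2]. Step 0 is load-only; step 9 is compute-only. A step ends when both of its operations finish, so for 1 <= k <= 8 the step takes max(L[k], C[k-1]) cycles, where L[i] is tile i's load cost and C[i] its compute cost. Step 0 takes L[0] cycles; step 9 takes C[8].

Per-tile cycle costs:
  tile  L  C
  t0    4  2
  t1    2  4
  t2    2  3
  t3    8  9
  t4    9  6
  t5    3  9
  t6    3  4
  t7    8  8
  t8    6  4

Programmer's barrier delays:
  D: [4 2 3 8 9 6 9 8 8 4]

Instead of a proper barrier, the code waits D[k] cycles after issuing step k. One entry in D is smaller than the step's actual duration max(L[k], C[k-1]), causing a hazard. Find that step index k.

k=0 barrier L[0]=4→4c, D[0]=4 ok
k=1 barrier max(L[1]=2,C[0]=2)→2c, D[1]=2 ok
k=2 barrier max(L[2]=2,C[1]=4)→4c, D[2]=3 SHORT
k=3 barrier max(L[3]=8,C[2]=3)→8c, D[3]=8 ok
k=4 barrier max(L[4]=9,C[3]=9)→9c, D[4]=9 ok
k=5 barrier max(L[5]=3,C[4]=6)→6c, D[5]=6 ok
k=6 barrier max(L[6]=3,C[5]=9)→9c, D[6]=9 ok
k=7 barrier max(L[7]=8,C[6]=4)→8c, D[7]=8 ok
k=8 barrier max(L[8]=6,C[7]=8)→8c, D[8]=8 ok
k=9 barrier C[8]=4→4c, D[9]=4 ok

hazard at step 2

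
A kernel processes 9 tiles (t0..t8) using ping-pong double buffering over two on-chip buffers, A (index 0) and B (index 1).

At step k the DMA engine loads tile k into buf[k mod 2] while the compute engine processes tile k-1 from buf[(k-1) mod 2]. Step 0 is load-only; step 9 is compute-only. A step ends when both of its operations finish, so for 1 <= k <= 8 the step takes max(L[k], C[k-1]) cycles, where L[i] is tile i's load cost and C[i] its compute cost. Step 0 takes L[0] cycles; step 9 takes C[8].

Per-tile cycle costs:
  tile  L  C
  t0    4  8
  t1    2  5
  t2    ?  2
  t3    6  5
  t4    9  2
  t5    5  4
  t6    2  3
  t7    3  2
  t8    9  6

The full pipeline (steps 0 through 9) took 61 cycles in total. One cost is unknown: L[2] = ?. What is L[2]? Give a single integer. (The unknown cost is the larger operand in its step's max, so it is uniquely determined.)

L[2] = 7

step 0: dur = L[0]=4 = 4
step 1: dur = max(L[1]=2, C[0]=8) = 8
step 2: dur = max(L[2]=?, C[1]=5) = L[2]  (unknown; binding)
step 3: dur = max(L[3]=6, C[2]=2) = 6
step 4: dur = max(L[4]=9, C[3]=5) = 9
step 5: dur = max(L[5]=5, C[4]=2) = 5
step 6: dur = max(L[6]=2, C[5]=4) = 4
step 7: dur = max(L[7]=3, C[6]=3) = 3
step 8: dur = max(L[8]=9, C[7]=2) = 9
step 9: dur = C[8]=6 = 6
sum of known step durations = 54
dur[2] = total - known = 61 - 54 = 7
L[2] is the binding max in step 2, so L[2] = dur[2] = 7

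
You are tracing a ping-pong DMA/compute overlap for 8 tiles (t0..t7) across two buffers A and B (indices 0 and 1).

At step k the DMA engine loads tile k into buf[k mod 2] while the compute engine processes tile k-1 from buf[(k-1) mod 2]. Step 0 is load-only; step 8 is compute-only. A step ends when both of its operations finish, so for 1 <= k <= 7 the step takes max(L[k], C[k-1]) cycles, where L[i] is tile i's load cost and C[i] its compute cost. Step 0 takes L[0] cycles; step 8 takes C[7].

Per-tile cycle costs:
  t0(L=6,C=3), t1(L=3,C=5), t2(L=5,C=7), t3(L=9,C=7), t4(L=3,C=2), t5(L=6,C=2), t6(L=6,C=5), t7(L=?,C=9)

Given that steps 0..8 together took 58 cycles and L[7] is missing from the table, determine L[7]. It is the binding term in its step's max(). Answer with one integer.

step 0 | dur = L[0]=6 = 6
step 1 | dur = max(L[1]=3, C[0]=3) = 3
step 2 | dur = max(L[2]=5, C[1]=5) = 5
step 3 | dur = max(L[3]=9, C[2]=7) = 9
step 4 | dur = max(L[4]=3, C[3]=7) = 7
step 5 | dur = max(L[5]=6, C[4]=2) = 6
step 6 | dur = max(L[6]=6, C[5]=2) = 6
step 7 | dur = max(L[7]=?, C[6]=5) = L[7]  (unknown; binding)
step 8 | dur = C[7]=9 = 9
sum of known step durations = 51
dur[7] = total - known = 58 - 51 = 7
L[7] is the binding max in step 7, so L[7] = dur[7] = 7

L[7] = 7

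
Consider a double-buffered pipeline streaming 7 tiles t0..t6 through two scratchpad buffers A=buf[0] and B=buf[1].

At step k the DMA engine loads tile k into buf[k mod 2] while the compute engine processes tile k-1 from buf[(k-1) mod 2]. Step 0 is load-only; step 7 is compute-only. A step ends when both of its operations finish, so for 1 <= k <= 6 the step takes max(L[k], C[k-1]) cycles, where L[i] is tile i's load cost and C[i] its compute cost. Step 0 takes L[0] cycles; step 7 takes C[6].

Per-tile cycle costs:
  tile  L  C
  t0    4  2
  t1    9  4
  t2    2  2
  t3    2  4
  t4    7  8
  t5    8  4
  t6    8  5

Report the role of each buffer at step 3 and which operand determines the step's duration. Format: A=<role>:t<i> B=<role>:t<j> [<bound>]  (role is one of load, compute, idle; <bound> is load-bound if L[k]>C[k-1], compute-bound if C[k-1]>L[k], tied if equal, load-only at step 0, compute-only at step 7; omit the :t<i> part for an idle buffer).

step 0: L[0]=4 → dur=4, Σ=4 | A=load:t0 B=idle [load-only]
step 1: L[1]=9 C[0]=2 → dur=9, Σ=13 | A=compute:t0 B=load:t1 [load-bound]
step 2: L[2]=2 C[1]=4 → dur=4, Σ=17 | A=load:t2 B=compute:t1 [compute-bound]
step 3: L[3]=2 C[2]=2 → dur=2, Σ=19 | A=compute:t2 B=load:t3 [tied]
step 4: L[4]=7 C[3]=4 → dur=7, Σ=26 | A=load:t4 B=compute:t3 [load-bound]
step 5: L[5]=8 C[4]=8 → dur=8, Σ=34 | A=compute:t4 B=load:t5 [tied]
step 6: L[6]=8 C[5]=4 → dur=8, Σ=42 | A=load:t6 B=compute:t5 [load-bound]
step 7: C[6]=5 → dur=5, Σ=47 | A=compute:t6 B=idle [compute-only]

step 3: A=compute:t2 B=load:t3 [tied]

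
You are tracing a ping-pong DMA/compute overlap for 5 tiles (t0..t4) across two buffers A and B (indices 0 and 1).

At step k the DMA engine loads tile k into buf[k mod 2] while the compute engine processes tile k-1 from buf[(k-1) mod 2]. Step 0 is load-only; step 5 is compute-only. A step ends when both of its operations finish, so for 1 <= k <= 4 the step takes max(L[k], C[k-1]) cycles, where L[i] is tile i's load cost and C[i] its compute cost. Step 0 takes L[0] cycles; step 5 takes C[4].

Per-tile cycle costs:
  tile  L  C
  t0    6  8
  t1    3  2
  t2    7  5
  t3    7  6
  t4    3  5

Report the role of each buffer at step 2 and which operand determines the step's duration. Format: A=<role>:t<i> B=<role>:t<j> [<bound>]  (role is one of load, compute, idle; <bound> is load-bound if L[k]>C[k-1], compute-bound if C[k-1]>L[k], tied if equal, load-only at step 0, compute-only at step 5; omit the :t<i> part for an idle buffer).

step 2: A=load:t2 B=compute:t1 [load-bound]

step 0: L[0]=6 → dur=6, Σ=6 | A=load:t0 B=idle [load-only]
step 1: L[1]=3 C[0]=8 → dur=8, Σ=14 | A=compute:t0 B=load:t1 [compute-bound]
step 2: L[2]=7 C[1]=2 → dur=7, Σ=21 | A=load:t2 B=compute:t1 [load-bound]
step 3: L[3]=7 C[2]=5 → dur=7, Σ=28 | A=compute:t2 B=load:t3 [load-bound]
step 4: L[4]=3 C[3]=6 → dur=6, Σ=34 | A=load:t4 B=compute:t3 [compute-bound]
step 5: C[4]=5 → dur=5, Σ=39 | A=compute:t4 B=idle [compute-only]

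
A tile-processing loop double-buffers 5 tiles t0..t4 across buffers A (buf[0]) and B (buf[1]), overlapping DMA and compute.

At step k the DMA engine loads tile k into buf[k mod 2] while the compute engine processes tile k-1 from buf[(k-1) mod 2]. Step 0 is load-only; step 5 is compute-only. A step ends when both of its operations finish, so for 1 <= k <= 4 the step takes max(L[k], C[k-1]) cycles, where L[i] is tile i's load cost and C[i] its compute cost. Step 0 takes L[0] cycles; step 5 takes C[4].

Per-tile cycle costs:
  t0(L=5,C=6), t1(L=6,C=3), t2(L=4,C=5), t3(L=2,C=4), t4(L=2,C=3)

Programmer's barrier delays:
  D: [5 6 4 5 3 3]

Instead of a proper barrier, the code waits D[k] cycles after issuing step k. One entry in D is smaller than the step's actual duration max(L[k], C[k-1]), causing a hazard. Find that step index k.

step 0: need L[0]=5 = 5; D[0]=5 ok
step 1: need max(L[1]=6,C[0]=6) = 6; D[1]=6 ok
step 2: need max(L[2]=4,C[1]=3) = 4; D[2]=4 ok
step 3: need max(L[3]=2,C[2]=5) = 5; D[3]=5 ok
step 4: need max(L[4]=2,C[3]=4) = 4; D[4]=3 SHORT
step 5: need C[4]=3 = 3; D[5]=3 ok

hazard at step 4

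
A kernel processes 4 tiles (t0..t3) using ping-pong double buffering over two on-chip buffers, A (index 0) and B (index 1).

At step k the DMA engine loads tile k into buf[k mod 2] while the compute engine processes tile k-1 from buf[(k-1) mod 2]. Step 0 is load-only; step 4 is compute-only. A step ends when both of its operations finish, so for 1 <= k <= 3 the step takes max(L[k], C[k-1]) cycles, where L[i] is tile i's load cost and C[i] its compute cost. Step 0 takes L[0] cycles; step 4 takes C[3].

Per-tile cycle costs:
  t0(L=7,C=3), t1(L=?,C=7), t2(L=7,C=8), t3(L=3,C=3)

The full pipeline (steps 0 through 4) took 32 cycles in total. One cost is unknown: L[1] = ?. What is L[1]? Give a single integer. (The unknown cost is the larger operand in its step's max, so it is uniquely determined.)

L[1] = 7

step 0 → dur = L[0]=7 = 7
step 1 → dur = max(L[1]=?, C[0]=3) = L[1]  (unknown; binding)
step 2 → dur = max(L[2]=7, C[1]=7) = 7
step 3 → dur = max(L[3]=3, C[2]=8) = 8
step 4 → dur = C[3]=3 = 3
sum of known step durations = 25
dur[1] = total - known = 32 - 25 = 7
L[1] is the binding max in step 1, so L[1] = dur[1] = 7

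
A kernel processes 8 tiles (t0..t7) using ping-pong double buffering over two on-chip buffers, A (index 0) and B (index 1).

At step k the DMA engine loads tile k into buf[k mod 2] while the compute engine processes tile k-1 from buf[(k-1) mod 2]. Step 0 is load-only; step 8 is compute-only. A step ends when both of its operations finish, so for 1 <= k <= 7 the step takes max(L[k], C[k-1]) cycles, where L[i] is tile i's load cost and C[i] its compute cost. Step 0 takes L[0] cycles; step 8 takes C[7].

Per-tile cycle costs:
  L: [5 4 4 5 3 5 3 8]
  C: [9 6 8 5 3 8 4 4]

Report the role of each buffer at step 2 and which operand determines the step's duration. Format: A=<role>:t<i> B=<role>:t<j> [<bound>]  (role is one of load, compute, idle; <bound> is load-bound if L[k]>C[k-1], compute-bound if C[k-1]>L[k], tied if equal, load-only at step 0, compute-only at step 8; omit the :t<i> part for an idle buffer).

step 2: A=load:t2 B=compute:t1 [compute-bound]

k=0 load=t0/5c comp=- wait=5 total=5
k=1 load=t1/4c comp=t0/9c wait=9 total=14
k=2 load=t2/4c comp=t1/6c wait=6 total=20
k=3 load=t3/5c comp=t2/8c wait=8 total=28
k=4 load=t4/3c comp=t3/5c wait=5 total=33
k=5 load=t5/5c comp=t4/3c wait=5 total=38
k=6 load=t6/3c comp=t5/8c wait=8 total=46
k=7 load=t7/8c comp=t6/4c wait=8 total=54
k=8 load=- comp=t7/4c wait=4 total=58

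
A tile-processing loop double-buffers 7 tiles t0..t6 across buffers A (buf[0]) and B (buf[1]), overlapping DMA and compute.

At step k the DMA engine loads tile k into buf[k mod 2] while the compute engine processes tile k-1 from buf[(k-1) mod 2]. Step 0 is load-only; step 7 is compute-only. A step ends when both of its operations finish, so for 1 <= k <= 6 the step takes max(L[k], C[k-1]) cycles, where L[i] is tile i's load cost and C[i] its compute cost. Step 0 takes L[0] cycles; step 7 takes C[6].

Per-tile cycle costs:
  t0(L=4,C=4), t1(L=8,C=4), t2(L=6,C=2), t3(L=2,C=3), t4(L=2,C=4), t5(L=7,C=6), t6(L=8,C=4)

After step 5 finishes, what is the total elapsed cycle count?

k=0 load=t0/4c comp=- wait=4 total=4
k=1 load=t1/8c comp=t0/4c wait=8 total=12
k=2 load=t2/6c comp=t1/4c wait=6 total=18
k=3 load=t3/2c comp=t2/2c wait=2 total=20
k=4 load=t4/2c comp=t3/3c wait=3 total=23
k=5 load=t5/7c comp=t4/4c wait=7 total=30
k=6 load=t6/8c comp=t5/6c wait=8 total=38
k=7 load=- comp=t6/4c wait=4 total=42

end_cycle[5] = 30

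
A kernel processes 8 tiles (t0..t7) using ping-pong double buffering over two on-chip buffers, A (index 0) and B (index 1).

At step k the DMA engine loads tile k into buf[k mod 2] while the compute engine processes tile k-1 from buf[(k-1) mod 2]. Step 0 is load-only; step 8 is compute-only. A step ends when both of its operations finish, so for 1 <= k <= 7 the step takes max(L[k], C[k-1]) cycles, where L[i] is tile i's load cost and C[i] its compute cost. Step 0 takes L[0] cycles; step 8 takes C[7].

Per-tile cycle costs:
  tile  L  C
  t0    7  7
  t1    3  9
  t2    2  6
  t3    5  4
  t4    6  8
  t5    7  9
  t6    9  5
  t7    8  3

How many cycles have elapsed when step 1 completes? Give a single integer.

k=0 load=t0/7c comp=- wait=7 total=7
k=1 load=t1/3c comp=t0/7c wait=7 total=14
k=2 load=t2/2c comp=t1/9c wait=9 total=23
k=3 load=t3/5c comp=t2/6c wait=6 total=29
k=4 load=t4/6c comp=t3/4c wait=6 total=35
k=5 load=t5/7c comp=t4/8c wait=8 total=43
k=6 load=t6/9c comp=t5/9c wait=9 total=52
k=7 load=t7/8c comp=t6/5c wait=8 total=60
k=8 load=- comp=t7/3c wait=3 total=63

end_cycle[1] = 14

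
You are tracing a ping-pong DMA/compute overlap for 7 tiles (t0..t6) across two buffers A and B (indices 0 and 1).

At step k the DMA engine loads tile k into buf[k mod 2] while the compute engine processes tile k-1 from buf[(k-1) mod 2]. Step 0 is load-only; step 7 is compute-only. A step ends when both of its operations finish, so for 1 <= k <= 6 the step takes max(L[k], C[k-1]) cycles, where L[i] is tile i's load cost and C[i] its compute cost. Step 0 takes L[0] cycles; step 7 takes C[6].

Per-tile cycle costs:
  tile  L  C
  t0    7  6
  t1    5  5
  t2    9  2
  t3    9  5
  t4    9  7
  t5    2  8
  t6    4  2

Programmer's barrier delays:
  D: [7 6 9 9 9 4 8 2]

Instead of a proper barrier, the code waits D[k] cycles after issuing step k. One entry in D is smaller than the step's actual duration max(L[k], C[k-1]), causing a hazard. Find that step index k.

hazard at step 5

k=0 barrier L[0]=7→7c, D[0]=7 ok
k=1 barrier max(L[1]=5,C[0]=6)→6c, D[1]=6 ok
k=2 barrier max(L[2]=9,C[1]=5)→9c, D[2]=9 ok
k=3 barrier max(L[3]=9,C[2]=2)→9c, D[3]=9 ok
k=4 barrier max(L[4]=9,C[3]=5)→9c, D[4]=9 ok
k=5 barrier max(L[5]=2,C[4]=7)→7c, D[5]=4 SHORT
k=6 barrier max(L[6]=4,C[5]=8)→8c, D[6]=8 ok
k=7 barrier C[6]=2→2c, D[7]=2 ok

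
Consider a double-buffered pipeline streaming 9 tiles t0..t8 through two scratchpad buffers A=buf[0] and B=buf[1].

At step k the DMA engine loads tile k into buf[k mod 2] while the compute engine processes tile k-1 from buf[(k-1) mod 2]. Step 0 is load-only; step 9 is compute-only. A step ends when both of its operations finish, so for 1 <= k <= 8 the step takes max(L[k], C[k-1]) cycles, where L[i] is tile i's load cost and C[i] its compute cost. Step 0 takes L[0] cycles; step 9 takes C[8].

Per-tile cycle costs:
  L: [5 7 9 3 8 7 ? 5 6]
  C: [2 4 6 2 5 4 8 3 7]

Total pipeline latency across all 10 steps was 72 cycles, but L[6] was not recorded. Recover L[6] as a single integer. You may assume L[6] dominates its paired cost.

L[6] = 9

step 0 → dur = L[0]=5 = 5
step 1 → dur = max(L[1]=7, C[0]=2) = 7
step 2 → dur = max(L[2]=9, C[1]=4) = 9
step 3 → dur = max(L[3]=3, C[2]=6) = 6
step 4 → dur = max(L[4]=8, C[3]=2) = 8
step 5 → dur = max(L[5]=7, C[4]=5) = 7
step 6 → dur = max(L[6]=?, C[5]=4) = L[6]  (unknown; binding)
step 7 → dur = max(L[7]=5, C[6]=8) = 8
step 8 → dur = max(L[8]=6, C[7]=3) = 6
step 9 → dur = C[8]=7 = 7
sum of known step durations = 63
dur[6] = total - known = 72 - 63 = 9
L[6] is the binding max in step 6, so L[6] = dur[6] = 9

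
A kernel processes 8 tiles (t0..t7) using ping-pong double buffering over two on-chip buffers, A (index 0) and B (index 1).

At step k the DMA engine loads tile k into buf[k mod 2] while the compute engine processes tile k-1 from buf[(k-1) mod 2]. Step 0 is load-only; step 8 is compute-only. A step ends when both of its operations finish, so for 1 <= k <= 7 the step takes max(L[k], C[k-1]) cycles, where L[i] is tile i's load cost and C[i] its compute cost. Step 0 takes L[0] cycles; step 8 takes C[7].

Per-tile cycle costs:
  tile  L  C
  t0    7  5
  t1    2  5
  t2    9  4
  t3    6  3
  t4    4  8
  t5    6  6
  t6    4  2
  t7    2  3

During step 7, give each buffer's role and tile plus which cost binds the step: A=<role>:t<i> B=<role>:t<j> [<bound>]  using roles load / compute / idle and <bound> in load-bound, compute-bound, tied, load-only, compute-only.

step 0: L[0]=7 → dur=7, Σ=7 | A=load:t0 B=idle [load-only]
step 1: L[1]=2 C[0]=5 → dur=5, Σ=12 | A=compute:t0 B=load:t1 [compute-bound]
step 2: L[2]=9 C[1]=5 → dur=9, Σ=21 | A=load:t2 B=compute:t1 [load-bound]
step 3: L[3]=6 C[2]=4 → dur=6, Σ=27 | A=compute:t2 B=load:t3 [load-bound]
step 4: L[4]=4 C[3]=3 → dur=4, Σ=31 | A=load:t4 B=compute:t3 [load-bound]
step 5: L[5]=6 C[4]=8 → dur=8, Σ=39 | A=compute:t4 B=load:t5 [compute-bound]
step 6: L[6]=4 C[5]=6 → dur=6, Σ=45 | A=load:t6 B=compute:t5 [compute-bound]
step 7: L[7]=2 C[6]=2 → dur=2, Σ=47 | A=compute:t6 B=load:t7 [tied]
step 8: C[7]=3 → dur=3, Σ=50 | A=idle B=compute:t7 [compute-only]

step 7: A=compute:t6 B=load:t7 [tied]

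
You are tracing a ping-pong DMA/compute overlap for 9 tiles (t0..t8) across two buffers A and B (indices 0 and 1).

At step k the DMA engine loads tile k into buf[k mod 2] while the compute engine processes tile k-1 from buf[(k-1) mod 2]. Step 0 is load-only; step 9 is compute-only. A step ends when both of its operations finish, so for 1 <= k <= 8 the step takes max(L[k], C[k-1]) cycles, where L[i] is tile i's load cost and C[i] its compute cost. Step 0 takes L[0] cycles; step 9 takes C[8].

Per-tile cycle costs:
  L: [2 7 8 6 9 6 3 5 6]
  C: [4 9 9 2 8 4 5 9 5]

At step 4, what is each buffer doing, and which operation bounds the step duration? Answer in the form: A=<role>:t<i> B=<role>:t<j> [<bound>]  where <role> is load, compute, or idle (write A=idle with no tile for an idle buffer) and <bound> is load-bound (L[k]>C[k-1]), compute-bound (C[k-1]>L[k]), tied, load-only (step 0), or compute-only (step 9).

[0] DMA t0→A (2c) ∥ CU idle ⇒ 2c, clock 2
[1] DMA t1→B (7c) ∥ CU A:t0 (4c) ⇒ 7c, clock 9
[2] DMA t2→A (8c) ∥ CU B:t1 (9c) ⇒ 9c, clock 18
[3] DMA t3→B (6c) ∥ CU A:t2 (9c) ⇒ 9c, clock 27
[4] DMA t4→A (9c) ∥ CU B:t3 (2c) ⇒ 9c, clock 36
[5] DMA t5→B (6c) ∥ CU A:t4 (8c) ⇒ 8c, clock 44
[6] DMA t6→A (3c) ∥ CU B:t5 (4c) ⇒ 4c, clock 48
[7] DMA t7→B (5c) ∥ CU A:t6 (5c) ⇒ 5c, clock 53
[8] DMA t8→A (6c) ∥ CU B:t7 (9c) ⇒ 9c, clock 62
[9] DMA idle ∥ CU A:t8 (5c) ⇒ 5c, clock 67

step 4: A=load:t4 B=compute:t3 [load-bound]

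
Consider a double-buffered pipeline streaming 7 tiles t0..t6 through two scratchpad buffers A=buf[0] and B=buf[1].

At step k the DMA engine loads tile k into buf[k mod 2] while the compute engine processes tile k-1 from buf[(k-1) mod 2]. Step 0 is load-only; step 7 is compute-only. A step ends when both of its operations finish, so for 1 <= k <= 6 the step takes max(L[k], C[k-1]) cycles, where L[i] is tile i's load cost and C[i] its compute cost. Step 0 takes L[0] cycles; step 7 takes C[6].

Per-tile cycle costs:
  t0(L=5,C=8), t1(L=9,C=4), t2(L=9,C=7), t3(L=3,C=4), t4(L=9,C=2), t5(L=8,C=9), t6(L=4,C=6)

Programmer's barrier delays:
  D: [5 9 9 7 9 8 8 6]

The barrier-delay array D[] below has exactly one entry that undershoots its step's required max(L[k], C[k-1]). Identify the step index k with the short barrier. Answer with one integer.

k=0 barrier L[0]=5→5c, D[0]=5 ok
k=1 barrier max(L[1]=9,C[0]=8)→9c, D[1]=9 ok
k=2 barrier max(L[2]=9,C[1]=4)→9c, D[2]=9 ok
k=3 barrier max(L[3]=3,C[2]=7)→7c, D[3]=7 ok
k=4 barrier max(L[4]=9,C[3]=4)→9c, D[4]=9 ok
k=5 barrier max(L[5]=8,C[4]=2)→8c, D[5]=8 ok
k=6 barrier max(L[6]=4,C[5]=9)→9c, D[6]=8 SHORT
k=7 barrier C[6]=6→6c, D[7]=6 ok

hazard at step 6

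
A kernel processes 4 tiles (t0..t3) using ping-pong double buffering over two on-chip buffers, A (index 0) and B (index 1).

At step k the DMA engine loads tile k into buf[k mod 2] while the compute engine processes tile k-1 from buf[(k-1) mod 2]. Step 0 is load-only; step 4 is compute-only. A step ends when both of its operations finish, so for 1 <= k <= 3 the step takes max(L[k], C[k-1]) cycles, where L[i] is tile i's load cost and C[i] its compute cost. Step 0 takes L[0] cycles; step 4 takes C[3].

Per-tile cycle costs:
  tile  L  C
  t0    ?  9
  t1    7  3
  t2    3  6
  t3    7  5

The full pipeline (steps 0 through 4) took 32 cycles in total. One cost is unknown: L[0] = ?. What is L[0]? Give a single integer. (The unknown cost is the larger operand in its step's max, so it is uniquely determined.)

step 0 → dur = L[0]=? = L[0]  (unknown; binding)
step 1 → dur = max(L[1]=7, C[0]=9) = 9
step 2 → dur = max(L[2]=3, C[1]=3) = 3
step 3 → dur = max(L[3]=7, C[2]=6) = 7
step 4 → dur = C[3]=5 = 5
sum of known step durations = 24
dur[0] = total - known = 32 - 24 = 8
L[0] is the binding max in step 0, so L[0] = dur[0] = 8

L[0] = 8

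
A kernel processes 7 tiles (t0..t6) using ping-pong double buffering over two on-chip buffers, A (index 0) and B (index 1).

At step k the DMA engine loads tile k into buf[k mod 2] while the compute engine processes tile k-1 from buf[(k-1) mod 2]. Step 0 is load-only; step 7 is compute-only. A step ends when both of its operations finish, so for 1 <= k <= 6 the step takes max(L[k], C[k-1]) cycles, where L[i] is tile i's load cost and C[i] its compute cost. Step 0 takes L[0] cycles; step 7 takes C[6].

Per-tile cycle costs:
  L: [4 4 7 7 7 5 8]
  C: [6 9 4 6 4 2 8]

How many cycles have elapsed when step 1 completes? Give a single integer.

end_cycle[1] = 10

step 0: L[0]=4 → dur=4, Σ=4 | A=load:t0 B=idle [load-only]
step 1: L[1]=4 C[0]=6 → dur=6, Σ=10 | A=compute:t0 B=load:t1 [compute-bound]
step 2: L[2]=7 C[1]=9 → dur=9, Σ=19 | A=load:t2 B=compute:t1 [compute-bound]
step 3: L[3]=7 C[2]=4 → dur=7, Σ=26 | A=compute:t2 B=load:t3 [load-bound]
step 4: L[4]=7 C[3]=6 → dur=7, Σ=33 | A=load:t4 B=compute:t3 [load-bound]
step 5: L[5]=5 C[4]=4 → dur=5, Σ=38 | A=compute:t4 B=load:t5 [load-bound]
step 6: L[6]=8 C[5]=2 → dur=8, Σ=46 | A=load:t6 B=compute:t5 [load-bound]
step 7: C[6]=8 → dur=8, Σ=54 | A=compute:t6 B=idle [compute-only]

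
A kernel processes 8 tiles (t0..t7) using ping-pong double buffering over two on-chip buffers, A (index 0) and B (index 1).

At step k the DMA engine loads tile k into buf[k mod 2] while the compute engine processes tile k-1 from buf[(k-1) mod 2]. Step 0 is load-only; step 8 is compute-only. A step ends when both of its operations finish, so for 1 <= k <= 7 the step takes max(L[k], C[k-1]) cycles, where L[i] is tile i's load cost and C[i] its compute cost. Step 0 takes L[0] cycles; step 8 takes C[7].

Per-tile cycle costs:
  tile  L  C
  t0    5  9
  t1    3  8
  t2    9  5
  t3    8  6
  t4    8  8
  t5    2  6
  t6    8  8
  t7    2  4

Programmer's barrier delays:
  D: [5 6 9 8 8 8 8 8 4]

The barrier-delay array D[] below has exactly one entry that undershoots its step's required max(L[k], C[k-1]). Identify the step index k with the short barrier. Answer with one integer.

[0] required=L[0]=5=5 vs D=5 ok
[1] required=max(L[1]=3,C[0]=9)=9 vs D=6 SHORT
[2] required=max(L[2]=9,C[1]=8)=9 vs D=9 ok
[3] required=max(L[3]=8,C[2]=5)=8 vs D=8 ok
[4] required=max(L[4]=8,C[3]=6)=8 vs D=8 ok
[5] required=max(L[5]=2,C[4]=8)=8 vs D=8 ok
[6] required=max(L[6]=8,C[5]=6)=8 vs D=8 ok
[7] required=max(L[7]=2,C[6]=8)=8 vs D=8 ok
[8] required=C[7]=4=4 vs D=4 ok

hazard at step 1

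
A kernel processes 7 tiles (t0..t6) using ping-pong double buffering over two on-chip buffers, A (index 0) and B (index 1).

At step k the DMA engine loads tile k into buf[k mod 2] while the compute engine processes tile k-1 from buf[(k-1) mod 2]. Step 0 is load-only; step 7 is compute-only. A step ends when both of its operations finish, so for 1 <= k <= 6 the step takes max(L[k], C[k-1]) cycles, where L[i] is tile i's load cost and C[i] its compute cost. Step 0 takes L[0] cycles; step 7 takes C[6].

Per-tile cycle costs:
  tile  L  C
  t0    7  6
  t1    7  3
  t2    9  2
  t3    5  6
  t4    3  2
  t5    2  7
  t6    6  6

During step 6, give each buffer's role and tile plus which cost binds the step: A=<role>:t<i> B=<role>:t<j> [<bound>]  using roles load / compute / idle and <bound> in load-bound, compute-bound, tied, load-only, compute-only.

step 6: A=load:t6 B=compute:t5 [compute-bound]

step 0: L[0]=7 → dur=7, Σ=7 | A=load:t0 B=idle [load-only]
step 1: L[1]=7 C[0]=6 → dur=7, Σ=14 | A=compute:t0 B=load:t1 [load-bound]
step 2: L[2]=9 C[1]=3 → dur=9, Σ=23 | A=load:t2 B=compute:t1 [load-bound]
step 3: L[3]=5 C[2]=2 → dur=5, Σ=28 | A=compute:t2 B=load:t3 [load-bound]
step 4: L[4]=3 C[3]=6 → dur=6, Σ=34 | A=load:t4 B=compute:t3 [compute-bound]
step 5: L[5]=2 C[4]=2 → dur=2, Σ=36 | A=compute:t4 B=load:t5 [tied]
step 6: L[6]=6 C[5]=7 → dur=7, Σ=43 | A=load:t6 B=compute:t5 [compute-bound]
step 7: C[6]=6 → dur=6, Σ=49 | A=compute:t6 B=idle [compute-only]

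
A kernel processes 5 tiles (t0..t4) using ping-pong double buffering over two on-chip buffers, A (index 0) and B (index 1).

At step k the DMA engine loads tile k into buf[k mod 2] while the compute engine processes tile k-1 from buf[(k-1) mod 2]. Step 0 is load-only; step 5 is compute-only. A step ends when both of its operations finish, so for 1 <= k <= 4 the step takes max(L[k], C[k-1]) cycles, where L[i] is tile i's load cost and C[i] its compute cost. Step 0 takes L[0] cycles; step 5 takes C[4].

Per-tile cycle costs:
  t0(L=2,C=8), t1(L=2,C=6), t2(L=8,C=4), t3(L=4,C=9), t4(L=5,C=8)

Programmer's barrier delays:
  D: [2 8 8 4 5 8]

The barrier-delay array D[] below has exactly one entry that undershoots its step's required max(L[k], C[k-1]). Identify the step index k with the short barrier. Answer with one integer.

k=0 barrier L[0]=2→2c, D[0]=2 ok
k=1 barrier max(L[1]=2,C[0]=8)→8c, D[1]=8 ok
k=2 barrier max(L[2]=8,C[1]=6)→8c, D[2]=8 ok
k=3 barrier max(L[3]=4,C[2]=4)→4c, D[3]=4 ok
k=4 barrier max(L[4]=5,C[3]=9)→9c, D[4]=5 SHORT
k=5 barrier C[4]=8→8c, D[5]=8 ok

hazard at step 4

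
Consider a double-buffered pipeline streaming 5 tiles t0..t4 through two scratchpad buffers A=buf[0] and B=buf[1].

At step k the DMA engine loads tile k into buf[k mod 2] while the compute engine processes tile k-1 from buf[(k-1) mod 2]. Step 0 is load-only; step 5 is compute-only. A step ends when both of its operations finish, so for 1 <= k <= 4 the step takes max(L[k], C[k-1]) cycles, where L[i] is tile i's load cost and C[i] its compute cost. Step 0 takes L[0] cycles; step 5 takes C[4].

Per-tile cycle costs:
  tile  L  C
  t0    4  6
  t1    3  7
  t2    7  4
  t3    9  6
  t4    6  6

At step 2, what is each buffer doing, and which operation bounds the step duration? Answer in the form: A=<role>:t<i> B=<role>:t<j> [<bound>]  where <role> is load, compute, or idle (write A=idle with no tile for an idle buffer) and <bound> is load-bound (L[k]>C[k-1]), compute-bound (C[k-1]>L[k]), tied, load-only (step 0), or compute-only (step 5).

step 2: A=load:t2 B=compute:t1 [tied]

k=0 load=t0/4c comp=- wait=4 total=4
k=1 load=t1/3c comp=t0/6c wait=6 total=10
k=2 load=t2/7c comp=t1/7c wait=7 total=17
k=3 load=t3/9c comp=t2/4c wait=9 total=26
k=4 load=t4/6c comp=t3/6c wait=6 total=32
k=5 load=- comp=t4/6c wait=6 total=38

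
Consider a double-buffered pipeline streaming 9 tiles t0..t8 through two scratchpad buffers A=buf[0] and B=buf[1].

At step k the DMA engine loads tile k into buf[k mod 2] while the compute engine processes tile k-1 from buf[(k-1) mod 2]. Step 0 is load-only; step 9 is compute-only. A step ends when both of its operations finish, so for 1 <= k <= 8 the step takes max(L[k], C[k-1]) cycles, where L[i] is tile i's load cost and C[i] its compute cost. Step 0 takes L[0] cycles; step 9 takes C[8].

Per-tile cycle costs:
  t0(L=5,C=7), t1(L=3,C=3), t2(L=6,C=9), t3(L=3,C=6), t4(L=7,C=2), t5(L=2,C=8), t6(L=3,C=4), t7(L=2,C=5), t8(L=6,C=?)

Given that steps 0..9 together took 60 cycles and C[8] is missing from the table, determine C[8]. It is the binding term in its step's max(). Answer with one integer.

step 0: dur = L[0]=5 = 5
step 1: dur = max(L[1]=3, C[0]=7) = 7
step 2: dur = max(L[2]=6, C[1]=3) = 6
step 3: dur = max(L[3]=3, C[2]=9) = 9
step 4: dur = max(L[4]=7, C[3]=6) = 7
step 5: dur = max(L[5]=2, C[4]=2) = 2
step 6: dur = max(L[6]=3, C[5]=8) = 8
step 7: dur = max(L[7]=2, C[6]=4) = 4
step 8: dur = max(L[8]=6, C[7]=5) = 6
step 9: dur = C[8]=? = C[8]  (unknown; binding)
sum of known step durations = 54
dur[9] = total - known = 60 - 54 = 6
C[8] is the binding max in step 9, so C[8] = dur[9] = 6

C[8] = 6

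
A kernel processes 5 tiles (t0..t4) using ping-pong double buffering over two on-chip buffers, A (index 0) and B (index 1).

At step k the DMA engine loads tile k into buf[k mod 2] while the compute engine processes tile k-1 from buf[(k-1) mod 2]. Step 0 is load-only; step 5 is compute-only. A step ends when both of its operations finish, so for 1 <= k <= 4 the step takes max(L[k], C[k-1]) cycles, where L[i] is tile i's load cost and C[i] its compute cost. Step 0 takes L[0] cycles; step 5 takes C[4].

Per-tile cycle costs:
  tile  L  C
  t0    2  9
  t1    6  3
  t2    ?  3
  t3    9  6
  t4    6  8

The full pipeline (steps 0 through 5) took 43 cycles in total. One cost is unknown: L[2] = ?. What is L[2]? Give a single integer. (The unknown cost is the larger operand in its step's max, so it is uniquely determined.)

step 0: dur = L[0]=2 = 2
step 1: dur = max(L[1]=6, C[0]=9) = 9
step 2: dur = max(L[2]=?, C[1]=3) = L[2]  (unknown; binding)
step 3: dur = max(L[3]=9, C[2]=3) = 9
step 4: dur = max(L[4]=6, C[3]=6) = 6
step 5: dur = C[4]=8 = 8
sum of known step durations = 34
dur[2] = total - known = 43 - 34 = 9
L[2] is the binding max in step 2, so L[2] = dur[2] = 9

L[2] = 9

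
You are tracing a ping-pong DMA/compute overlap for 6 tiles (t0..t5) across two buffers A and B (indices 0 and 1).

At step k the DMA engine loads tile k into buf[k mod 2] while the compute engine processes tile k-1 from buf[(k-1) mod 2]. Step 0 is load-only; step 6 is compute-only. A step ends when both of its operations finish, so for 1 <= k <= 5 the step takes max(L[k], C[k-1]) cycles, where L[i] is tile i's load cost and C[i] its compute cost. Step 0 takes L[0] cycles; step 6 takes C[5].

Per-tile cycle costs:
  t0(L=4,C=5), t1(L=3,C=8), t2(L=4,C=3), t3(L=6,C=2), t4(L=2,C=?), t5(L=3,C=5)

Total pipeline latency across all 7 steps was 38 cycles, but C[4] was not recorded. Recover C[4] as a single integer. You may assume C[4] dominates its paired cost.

C[4] = 8

step 0 = dur = L[0]=4 = 4
step 1 = dur = max(L[1]=3, C[0]=5) = 5
step 2 = dur = max(L[2]=4, C[1]=8) = 8
step 3 = dur = max(L[3]=6, C[2]=3) = 6
step 4 = dur = max(L[4]=2, C[3]=2) = 2
step 5 = dur = max(L[5]=3, C[4]=?) = C[4]  (unknown; binding)
step 6 = dur = C[5]=5 = 5
sum of known step durations = 30
dur[5] = total - known = 38 - 30 = 8
C[4] is the binding max in step 5, so C[4] = dur[5] = 8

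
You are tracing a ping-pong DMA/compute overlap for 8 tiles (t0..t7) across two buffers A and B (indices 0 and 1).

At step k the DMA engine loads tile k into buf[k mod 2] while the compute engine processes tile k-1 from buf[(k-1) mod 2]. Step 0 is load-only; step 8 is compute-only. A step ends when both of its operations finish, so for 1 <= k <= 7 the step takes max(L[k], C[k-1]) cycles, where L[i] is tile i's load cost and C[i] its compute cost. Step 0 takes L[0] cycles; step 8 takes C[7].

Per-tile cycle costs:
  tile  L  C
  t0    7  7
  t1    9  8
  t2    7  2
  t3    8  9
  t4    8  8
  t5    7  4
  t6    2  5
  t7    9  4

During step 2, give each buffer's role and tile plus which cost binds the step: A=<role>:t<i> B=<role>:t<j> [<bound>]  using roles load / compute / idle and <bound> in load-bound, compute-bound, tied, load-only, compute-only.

step 2: A=load:t2 B=compute:t1 [compute-bound]

  0. 7=7c; end=7; A:t0 B:-
  1. max(9,7)=9c; end=16; A:t0 B:t1
  2. max(7,8)=8c; end=24; A:t2 B:t1
  3. max(8,2)=8c; end=32; A:t2 B:t3
  4. max(8,9)=9c; end=41; A:t4 B:t3
  5. max(7,8)=8c; end=49; A:t4 B:t5
  6. max(2,4)=4c; end=53; A:t6 B:t5
  7. max(9,5)=9c; end=62; A:t6 B:t7
  8. 4=4c; end=66; A:t6 B:t7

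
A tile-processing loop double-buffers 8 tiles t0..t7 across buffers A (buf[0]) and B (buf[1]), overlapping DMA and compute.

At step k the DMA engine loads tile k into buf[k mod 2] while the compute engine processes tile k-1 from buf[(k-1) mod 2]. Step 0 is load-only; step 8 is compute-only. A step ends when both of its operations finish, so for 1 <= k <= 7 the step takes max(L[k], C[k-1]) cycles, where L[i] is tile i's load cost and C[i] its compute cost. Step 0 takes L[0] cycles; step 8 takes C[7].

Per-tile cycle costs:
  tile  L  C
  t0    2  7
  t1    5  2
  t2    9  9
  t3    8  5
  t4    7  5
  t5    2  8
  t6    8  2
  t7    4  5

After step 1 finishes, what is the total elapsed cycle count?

end_cycle[1] = 9

[0] DMA t0→A (2c) ∥ CU idle ⇒ 2c, clock 2
[1] DMA t1→B (5c) ∥ CU A:t0 (7c) ⇒ 7c, clock 9
[2] DMA t2→A (9c) ∥ CU B:t1 (2c) ⇒ 9c, clock 18
[3] DMA t3→B (8c) ∥ CU A:t2 (9c) ⇒ 9c, clock 27
[4] DMA t4→A (7c) ∥ CU B:t3 (5c) ⇒ 7c, clock 34
[5] DMA t5→B (2c) ∥ CU A:t4 (5c) ⇒ 5c, clock 39
[6] DMA t6→A (8c) ∥ CU B:t5 (8c) ⇒ 8c, clock 47
[7] DMA t7→B (4c) ∥ CU A:t6 (2c) ⇒ 4c, clock 51
[8] DMA idle ∥ CU B:t7 (5c) ⇒ 5c, clock 56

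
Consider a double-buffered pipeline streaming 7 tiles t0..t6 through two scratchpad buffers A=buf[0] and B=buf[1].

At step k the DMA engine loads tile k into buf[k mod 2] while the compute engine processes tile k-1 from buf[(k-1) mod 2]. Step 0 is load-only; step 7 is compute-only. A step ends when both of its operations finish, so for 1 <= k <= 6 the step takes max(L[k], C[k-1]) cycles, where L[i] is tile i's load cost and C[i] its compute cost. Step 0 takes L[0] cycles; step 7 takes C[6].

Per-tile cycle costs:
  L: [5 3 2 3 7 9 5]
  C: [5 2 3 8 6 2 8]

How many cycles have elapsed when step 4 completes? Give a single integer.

[0] DMA t0→A (5c) ∥ CU idle ⇒ 5c, clock 5
[1] DMA t1→B (3c) ∥ CU A:t0 (5c) ⇒ 5c, clock 10
[2] DMA t2→A (2c) ∥ CU B:t1 (2c) ⇒ 2c, clock 12
[3] DMA t3→B (3c) ∥ CU A:t2 (3c) ⇒ 3c, clock 15
[4] DMA t4→A (7c) ∥ CU B:t3 (8c) ⇒ 8c, clock 23
[5] DMA t5→B (9c) ∥ CU A:t4 (6c) ⇒ 9c, clock 32
[6] DMA t6→A (5c) ∥ CU B:t5 (2c) ⇒ 5c, clock 37
[7] DMA idle ∥ CU A:t6 (8c) ⇒ 8c, clock 45

end_cycle[4] = 23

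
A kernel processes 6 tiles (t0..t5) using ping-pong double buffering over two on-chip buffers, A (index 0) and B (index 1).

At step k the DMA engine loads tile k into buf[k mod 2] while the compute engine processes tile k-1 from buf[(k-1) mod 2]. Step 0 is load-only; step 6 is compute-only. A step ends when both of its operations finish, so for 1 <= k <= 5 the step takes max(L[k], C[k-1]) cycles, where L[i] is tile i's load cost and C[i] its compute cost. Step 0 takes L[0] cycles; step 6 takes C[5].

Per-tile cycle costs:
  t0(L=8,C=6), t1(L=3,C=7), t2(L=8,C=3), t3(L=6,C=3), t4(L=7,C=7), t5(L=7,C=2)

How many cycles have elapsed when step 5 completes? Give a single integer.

  0. 8=8c; end=8; A:t0 B:-
  1. max(3,6)=6c; end=14; A:t0 B:t1
  2. max(8,7)=8c; end=22; A:t2 B:t1
  3. max(6,3)=6c; end=28; A:t2 B:t3
  4. max(7,3)=7c; end=35; A:t4 B:t3
  5. max(7,7)=7c; end=42; A:t4 B:t5
  6. 2=2c; end=44; A:t4 B:t5

end_cycle[5] = 42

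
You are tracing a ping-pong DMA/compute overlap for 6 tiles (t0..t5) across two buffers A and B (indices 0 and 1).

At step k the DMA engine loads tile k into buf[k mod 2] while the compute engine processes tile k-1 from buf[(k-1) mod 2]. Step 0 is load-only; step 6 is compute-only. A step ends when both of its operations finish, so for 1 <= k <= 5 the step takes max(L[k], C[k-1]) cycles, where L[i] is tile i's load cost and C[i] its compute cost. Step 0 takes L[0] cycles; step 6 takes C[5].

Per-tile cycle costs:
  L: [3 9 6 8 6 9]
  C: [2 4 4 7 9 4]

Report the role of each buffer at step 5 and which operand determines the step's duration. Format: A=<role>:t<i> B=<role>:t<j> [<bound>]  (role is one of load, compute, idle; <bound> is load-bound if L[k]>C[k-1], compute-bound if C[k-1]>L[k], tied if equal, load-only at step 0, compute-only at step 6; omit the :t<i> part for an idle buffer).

step 5: A=compute:t4 B=load:t5 [tied]

  0. 3=3c; end=3; A:t0 B:-
  1. max(9,2)=9c; end=12; A:t0 B:t1
  2. max(6,4)=6c; end=18; A:t2 B:t1
  3. max(8,4)=8c; end=26; A:t2 B:t3
  4. max(6,7)=7c; end=33; A:t4 B:t3
  5. max(9,9)=9c; end=42; A:t4 B:t5
  6. 4=4c; end=46; A:t4 B:t5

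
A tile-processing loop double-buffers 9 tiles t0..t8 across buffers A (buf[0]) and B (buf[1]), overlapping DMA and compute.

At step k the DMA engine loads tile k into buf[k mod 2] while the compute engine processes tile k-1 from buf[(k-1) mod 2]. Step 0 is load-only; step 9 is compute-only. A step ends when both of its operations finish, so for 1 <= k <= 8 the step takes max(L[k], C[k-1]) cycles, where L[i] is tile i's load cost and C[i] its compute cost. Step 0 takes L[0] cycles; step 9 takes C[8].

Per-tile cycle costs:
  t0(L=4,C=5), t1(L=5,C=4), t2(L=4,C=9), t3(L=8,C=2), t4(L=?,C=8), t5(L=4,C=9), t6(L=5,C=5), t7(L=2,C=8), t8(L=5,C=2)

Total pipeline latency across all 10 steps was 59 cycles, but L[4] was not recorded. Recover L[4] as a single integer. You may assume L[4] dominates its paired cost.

step 0 = dur = L[0]=4 = 4
step 1 = dur = max(L[1]=5, C[0]=5) = 5
step 2 = dur = max(L[2]=4, C[1]=4) = 4
step 3 = dur = max(L[3]=8, C[2]=9) = 9
step 4 = dur = max(L[4]=?, C[3]=2) = L[4]  (unknown; binding)
step 5 = dur = max(L[5]=4, C[4]=8) = 8
step 6 = dur = max(L[6]=5, C[5]=9) = 9
step 7 = dur = max(L[7]=2, C[6]=5) = 5
step 8 = dur = max(L[8]=5, C[7]=8) = 8
step 9 = dur = C[8]=2 = 2
sum of known step durations = 54
dur[4] = total - known = 59 - 54 = 5
L[4] is the binding max in step 4, so L[4] = dur[4] = 5

L[4] = 5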